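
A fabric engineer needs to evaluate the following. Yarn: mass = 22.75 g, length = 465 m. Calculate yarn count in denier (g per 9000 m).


Formula: den = (mass_g / length_m) * 9000
Substituting: den = (22.75 / 465) * 9000
Intermediate: 22.75 / 465 = 0.04892473 g/m
den = 0.04892473 * 9000 = 440.3 denier

440.3 denier


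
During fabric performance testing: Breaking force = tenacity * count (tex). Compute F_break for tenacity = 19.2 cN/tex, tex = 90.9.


Formula: Breaking force = Tenacity * Linear density
F = 19.2 cN/tex * 90.9 tex
F = 1745.28 cN

1745.28 cN


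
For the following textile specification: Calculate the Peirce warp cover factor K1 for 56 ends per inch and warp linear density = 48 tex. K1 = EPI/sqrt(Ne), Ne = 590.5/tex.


Formula: K1 = EPI / sqrt(Ne), with Ne = 590.5 / tex_warp
Step 1: Ne = 590.5 / 48 = 12.302
Step 2: sqrt(Ne) = sqrt(12.302) = 3.5074
Step 3: K1 = 56 / 3.5074 = 16.0

16.0


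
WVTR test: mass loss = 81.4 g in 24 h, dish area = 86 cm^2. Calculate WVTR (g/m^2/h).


Formula: WVTR = mass_loss / (area * time)
Step 1: Convert area: 86 cm^2 = 0.0086 m^2
Step 2: WVTR = 81.4 g / (0.0086 m^2 * 24 h)
Step 3: WVTR = 81.4 / 0.2064 = 394.4 g/m^2/h

394.4 g/m^2/h


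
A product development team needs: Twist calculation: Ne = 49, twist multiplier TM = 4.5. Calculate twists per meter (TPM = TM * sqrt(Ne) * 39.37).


Formula: TPM = TM * sqrt(Ne) * 39.37
Step 1: sqrt(Ne) = sqrt(49) = 7
Step 2: TM * sqrt(Ne) = 4.5 * 7 = 31.5
Step 3: TPM = 31.5 * 39.37 = 1240 twists/m

1240 twists/m


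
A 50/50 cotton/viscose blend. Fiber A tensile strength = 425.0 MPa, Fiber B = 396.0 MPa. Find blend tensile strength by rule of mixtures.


Formula: Blend property = (fraction_A * property_A) + (fraction_B * property_B)
Step 1: Contribution A = 50/100 * 425.0 MPa = 212.5 MPa
Step 2: Contribution B = 50/100 * 396.0 MPa = 198.0 MPa
Step 3: Blend tensile strength = 212.5 + 198.0 = 410.5 MPa

410.5 MPa


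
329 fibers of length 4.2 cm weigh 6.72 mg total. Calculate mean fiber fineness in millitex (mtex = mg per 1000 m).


Formula: fineness (mtex) = mass (mg) / total length (km) = (mass_mg / total_length_m) * 1000
Step 1: Convert fiber length: 4.2 cm = 0.042 m
Step 2: Total fiber length = 329 * 0.042 = 13.818 m
Step 3: Linear density = 6.72 mg / 13.818 m = 0.4863 mg/m
Step 4: fineness = 0.4863 * 1000 = 486.3 mtex

486.3 mtex


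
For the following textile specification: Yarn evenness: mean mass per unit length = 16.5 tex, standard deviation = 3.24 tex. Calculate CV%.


Formula: CV% = (standard deviation / mean) * 100
Step 1: Ratio = 3.24 / 16.5 = 0.196364
Step 2: CV% = 0.196364 * 100 = 19.6364% ≈ 19.6%

19.6%


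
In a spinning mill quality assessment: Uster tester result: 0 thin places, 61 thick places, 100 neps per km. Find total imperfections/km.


Formula: Total = thin places + thick places + neps
Total = 0 + 61 + 100
Total = 161 imperfections/km

161 imperfections/km


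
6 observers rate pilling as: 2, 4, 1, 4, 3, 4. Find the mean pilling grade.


Formula: Mean = sum / count
Sum = 2 + 4 + 1 + 4 + 3 + 4 = 18
Mean = 18 / 6 = 3.0

3.0


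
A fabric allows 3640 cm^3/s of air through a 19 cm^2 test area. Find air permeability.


Formula: Air Permeability = Airflow / Test Area
AP = 3640 cm^3/s / 19 cm^2
AP = 191.6 cm^3/s/cm^2

191.6 cm^3/s/cm^2


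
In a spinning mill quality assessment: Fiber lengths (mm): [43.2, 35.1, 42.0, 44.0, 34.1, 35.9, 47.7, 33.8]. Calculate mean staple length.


Formula: Mean = sum of lengths / count
Sum = 43.2 + 35.1 + 42.0 + 44.0 + 34.1 + 35.9 + 47.7 + 33.8
Sum = 315.8 mm
Mean = 315.8 / 8 = 39.48 mm

39.48 mm


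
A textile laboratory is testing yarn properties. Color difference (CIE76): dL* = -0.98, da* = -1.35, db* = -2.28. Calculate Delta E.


Formula: Delta E = sqrt(dL*^2 + da*^2 + db*^2)
Step 1: dL*^2 = (-0.98)^2 = 0.9604
Step 2: da*^2 = (-1.35)^2 = 1.8225
Step 3: db*^2 = (-2.28)^2 = 5.1984
Step 4: Sum = 0.9604 + 1.8225 + 5.1984 = 7.9813
Step 5: Delta E = sqrt(7.9813) = 2.83

2.83 Delta E


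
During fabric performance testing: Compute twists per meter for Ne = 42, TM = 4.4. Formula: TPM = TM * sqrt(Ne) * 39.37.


Formula: TPM = TM * sqrt(Ne) * 39.37
Step 1: sqrt(Ne) = sqrt(42) = 6.4807
Step 2: TM * sqrt(Ne) = 4.4 * 6.4807 = 28.5151
Step 3: TPM = 28.5151 * 39.37 = 1123 twists/m

1123 twists/m


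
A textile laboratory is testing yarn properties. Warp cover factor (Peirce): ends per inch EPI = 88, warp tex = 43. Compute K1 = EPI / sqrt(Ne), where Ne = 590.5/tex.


Formula: K1 = EPI / sqrt(Ne), with Ne = 590.5 / tex_warp
Step 1: Ne = 590.5 / 43 = 13.733
Step 2: sqrt(Ne) = sqrt(13.733) = 3.7058
Step 3: K1 = 88 / 3.7058 = 23.7

23.7


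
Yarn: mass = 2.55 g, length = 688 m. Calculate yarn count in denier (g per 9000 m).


Formula: den = (mass_g / length_m) * 9000
Substituting: den = (2.55 / 688) * 9000
Intermediate: 2.55 / 688 = 0.0037064 g/m
den = 0.0037064 * 9000 = 33.4 denier

33.4 denier


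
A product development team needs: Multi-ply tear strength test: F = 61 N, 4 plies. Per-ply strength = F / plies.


Formula: Per-ply strength = Total force / Number of plies
Per-ply = 61 N / 4
Per-ply = 15.25 N

15.25 N


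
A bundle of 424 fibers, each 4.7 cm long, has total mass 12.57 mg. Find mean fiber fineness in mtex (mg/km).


Formula: fineness (mtex) = mass (mg) / total length (km) = (mass_mg / total_length_m) * 1000
Step 1: Convert fiber length: 4.7 cm = 0.047 m
Step 2: Total fiber length = 424 * 0.047 = 19.928 m
Step 3: Linear density = 12.57 mg / 19.928 m = 0.6308 mg/m
Step 4: fineness = 0.6308 * 1000 = 630.8 mtex

630.8 mtex


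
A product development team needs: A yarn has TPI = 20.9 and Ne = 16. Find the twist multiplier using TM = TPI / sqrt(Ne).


Formula: TM = TPI / sqrt(Ne)
Step 1: sqrt(Ne) = sqrt(16) = 4
Step 2: TM = 20.9 / 4 = 5.23

5.23 TM


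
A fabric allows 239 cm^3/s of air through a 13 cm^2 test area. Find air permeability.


Formula: Air Permeability = Airflow / Test Area
AP = 239 cm^3/s / 13 cm^2
AP = 18.4 cm^3/s/cm^2

18.4 cm^3/s/cm^2


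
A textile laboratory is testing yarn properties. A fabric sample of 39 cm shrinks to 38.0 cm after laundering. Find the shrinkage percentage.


Formula: Shrinkage% = ((L_before - L_after) / L_before) * 100
Step 1: Shrinkage = 39 - 38.0 = 1.0 cm
Step 2: Shrinkage% = (1.0 / 39) * 100
Step 3: Shrinkage% = 0.025641 * 100 = 2.5641% ≈ 2.6%

2.6%


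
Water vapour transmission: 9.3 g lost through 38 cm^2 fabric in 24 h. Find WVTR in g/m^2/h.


Formula: WVTR = mass_loss / (area * time)
Step 1: Convert area: 38 cm^2 = 0.0038 m^2
Step 2: WVTR = 9.3 g / (0.0038 m^2 * 24 h)
Step 3: WVTR = 9.3 / 0.0912 = 102.0 g/m^2/h

102.0 g/m^2/h


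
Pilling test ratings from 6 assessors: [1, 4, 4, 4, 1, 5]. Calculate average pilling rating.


Formula: Mean = sum / count
Sum = 1 + 4 + 4 + 4 + 1 + 5 = 19
Mean = 19 / 6 = 3.2

3.2


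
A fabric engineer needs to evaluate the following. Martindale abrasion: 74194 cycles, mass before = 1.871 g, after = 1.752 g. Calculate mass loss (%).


Formula: Mass loss% = ((m_before - m_after) / m_before) * 100
Step 1: Mass loss = 1.871 - 1.752 = 0.119 g
Step 2: Ratio = 0.119 / 1.871 = 0.0636024
Step 3: Mass loss% = 0.0636024 * 100 = 6.36024% ≈ 6.36%

6.36%


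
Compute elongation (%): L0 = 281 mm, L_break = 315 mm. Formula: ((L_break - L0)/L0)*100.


Formula: Elongation (%) = ((L_break - L0) / L0) * 100
Step 1: Extension = 315 - 281 = 34 mm
Step 2: Elongation = (34 / 281) * 100
Step 3: Elongation = 0.120996 * 100 = 12.0996% ≈ 12.1%

12.1%


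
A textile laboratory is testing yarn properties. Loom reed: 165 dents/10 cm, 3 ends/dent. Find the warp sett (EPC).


Formula: EPC = (dents per 10 cm * ends per dent) / 10
Step 1: Total ends per 10 cm = 165 * 3 = 495
Step 2: EPC = 495 / 10 = 49.5 ends/cm

49.5 ends/cm


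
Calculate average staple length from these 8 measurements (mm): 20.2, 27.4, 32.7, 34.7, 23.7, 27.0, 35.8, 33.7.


Formula: Mean = sum of lengths / count
Sum = 20.2 + 27.4 + 32.7 + 34.7 + 23.7 + 27.0 + 35.8 + 33.7
Sum = 235.2 mm
Mean = 235.2 / 8 = 29.40 mm

29.40 mm


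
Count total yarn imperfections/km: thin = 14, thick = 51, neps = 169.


Formula: Total = thin places + thick places + neps
Total = 14 + 51 + 169
Total = 234 imperfections/km

234 imperfections/km


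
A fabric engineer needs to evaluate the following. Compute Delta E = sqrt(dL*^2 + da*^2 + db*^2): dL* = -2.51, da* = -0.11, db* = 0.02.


Formula: Delta E = sqrt(dL*^2 + da*^2 + db*^2)
Step 1: dL*^2 = (-2.51)^2 = 6.3001
Step 2: da*^2 = (-0.11)^2 = 0.0121
Step 3: db*^2 = 0.02^2 = 0.0004
Step 4: Sum = 6.3001 + 0.0121 + 0.0004 = 6.3126
Step 5: Delta E = sqrt(6.3126) = 2.51

2.51 Delta E


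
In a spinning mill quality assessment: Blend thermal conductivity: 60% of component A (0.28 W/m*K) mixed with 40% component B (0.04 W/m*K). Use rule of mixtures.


Formula: Blend property = (fraction_A * property_A) + (fraction_B * property_B)
Step 1: Contribution A = 60/100 * 0.28 W/m*K = 0.168 W/m*K
Step 2: Contribution B = 40/100 * 0.04 W/m*K = 0.016 W/m*K
Step 3: Blend thermal conductivity = 0.168 + 0.016 = 0.184 W/m*K

0.184 W/m*K


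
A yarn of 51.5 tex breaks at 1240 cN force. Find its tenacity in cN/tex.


Formula: Tenacity = Breaking force / Linear density
Tenacity = 1240 cN / 51.5 tex
Tenacity = 24.08 cN/tex

24.08 cN/tex


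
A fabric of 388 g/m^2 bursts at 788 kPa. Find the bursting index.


Formula: Bursting Index = Bursting Strength / Fabric GSM
BI = 788 kPa / 388 g/m^2
BI = 2.031 kPa/(g/m^2)

2.031 kPa/(g/m^2)


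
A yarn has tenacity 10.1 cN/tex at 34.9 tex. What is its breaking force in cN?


Formula: Breaking force = Tenacity * Linear density
F = 10.1 cN/tex * 34.9 tex
F = 352.49 cN

352.49 cN


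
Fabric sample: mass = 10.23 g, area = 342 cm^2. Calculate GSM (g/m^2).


Formula: GSM = mass_g / area_m2
Step 1: Convert area: 342 cm^2 = 342 / 10000 = 0.0342 m^2
Step 2: GSM = 10.23 g / 0.0342 m^2 = 299.1 g/m^2

299.1 g/m^2


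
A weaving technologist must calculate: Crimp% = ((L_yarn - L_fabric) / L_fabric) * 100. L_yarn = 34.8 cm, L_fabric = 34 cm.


Formula: Crimp% = ((L_yarn - L_fabric) / L_fabric) * 100
Step 1: Extension = 34.8 - 34 = 0.8 cm
Step 2: Crimp% = (0.8 / 34) * 100
Step 3: Crimp% = 0.023529 * 100 = 2.3529% ≈ 2.4%

2.4%


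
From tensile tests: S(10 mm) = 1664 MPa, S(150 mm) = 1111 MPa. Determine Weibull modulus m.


Formula: m = ln(L1/L2) / ln(S2/S1)
Step 1: ln(L1/L2) = ln(10/150) = -2.70805
Step 2: S2/S1 = 1111/1664 = 0.66767
Step 3: ln(S2/S1) = ln(0.66767) = -0.40396
Step 4: m = -2.70805 / -0.40396 = 6.70

6.70 (Weibull m)


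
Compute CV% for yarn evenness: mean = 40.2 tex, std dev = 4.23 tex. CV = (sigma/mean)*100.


Formula: CV% = (standard deviation / mean) * 100
Step 1: Ratio = 4.23 / 40.2 = 0.105224
Step 2: CV% = 0.105224 * 100 = 10.5224% ≈ 10.5%

10.5%


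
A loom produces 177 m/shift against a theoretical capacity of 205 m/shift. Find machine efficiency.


Formula: Efficiency% = (Actual output / Theoretical output) * 100
Efficiency% = (177 / 205) * 100
Efficiency% = 0.863415 * 100 = 86.3415% ≈ 86.3%

86.3%


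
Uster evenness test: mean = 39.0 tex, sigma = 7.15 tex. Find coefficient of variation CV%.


Formula: CV% = (standard deviation / mean) * 100
Step 1: Ratio = 7.15 / 39.0 = 0.183333
Step 2: CV% = 0.183333 * 100 = 18.3333% ≈ 18.3%

18.3%


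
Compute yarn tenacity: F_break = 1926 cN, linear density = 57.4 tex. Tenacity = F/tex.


Formula: Tenacity = Breaking force / Linear density
Tenacity = 1926 cN / 57.4 tex
Tenacity = 33.55 cN/tex

33.55 cN/tex


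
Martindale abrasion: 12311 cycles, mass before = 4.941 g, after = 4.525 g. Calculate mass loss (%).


Formula: Mass loss% = ((m_before - m_after) / m_before) * 100
Step 1: Mass loss = 4.941 - 4.525 = 0.416 g
Step 2: Ratio = 0.416 / 4.941 = 0.0841935
Step 3: Mass loss% = 0.0841935 * 100 = 8.41935% ≈ 8.42%

8.42%


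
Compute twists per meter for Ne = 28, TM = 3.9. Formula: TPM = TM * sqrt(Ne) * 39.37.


Formula: TPM = TM * sqrt(Ne) * 39.37
Step 1: sqrt(Ne) = sqrt(28) = 5.2915
Step 2: TM * sqrt(Ne) = 3.9 * 5.2915 = 20.6369
Step 3: TPM = 20.6369 * 39.37 = 812 twists/m

812 twists/m


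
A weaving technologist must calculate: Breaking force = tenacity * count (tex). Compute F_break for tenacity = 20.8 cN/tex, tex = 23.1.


Formula: Breaking force = Tenacity * Linear density
F = 20.8 cN/tex * 23.1 tex
F = 480.48 cN

480.48 cN


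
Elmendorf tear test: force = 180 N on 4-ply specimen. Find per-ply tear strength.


Formula: Per-ply strength = Total force / Number of plies
Per-ply = 180 N / 4
Per-ply = 45 N

45 N


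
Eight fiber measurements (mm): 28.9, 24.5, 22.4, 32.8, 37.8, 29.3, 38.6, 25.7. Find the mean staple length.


Formula: Mean = sum of lengths / count
Sum = 28.9 + 24.5 + 22.4 + 32.8 + 37.8 + 29.3 + 38.6 + 25.7
Sum = 240.0 mm
Mean = 240.0 / 8 = 30.00 mm

30.00 mm


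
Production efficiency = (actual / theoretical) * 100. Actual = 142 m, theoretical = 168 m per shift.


Formula: Efficiency% = (Actual output / Theoretical output) * 100
Efficiency% = (142 / 168) * 100
Efficiency% = 0.845238 * 100 = 84.5238% ≈ 84.5%

84.5%


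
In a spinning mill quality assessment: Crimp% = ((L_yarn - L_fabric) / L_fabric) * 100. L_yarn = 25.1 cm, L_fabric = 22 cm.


Formula: Crimp% = ((L_yarn - L_fabric) / L_fabric) * 100
Step 1: Extension = 25.1 - 22 = 3.1 cm
Step 2: Crimp% = (3.1 / 22) * 100
Step 3: Crimp% = 0.140909 * 100 = 14.0909% ≈ 14.1%

14.1%


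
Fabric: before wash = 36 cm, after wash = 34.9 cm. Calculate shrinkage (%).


Formula: Shrinkage% = ((L_before - L_after) / L_before) * 100
Step 1: Shrinkage = 36 - 34.9 = 1.1 cm
Step 2: Shrinkage% = (1.1 / 36) * 100
Step 3: Shrinkage% = 0.030556 * 100 = 3.0556% ≈ 3.1%

3.1%


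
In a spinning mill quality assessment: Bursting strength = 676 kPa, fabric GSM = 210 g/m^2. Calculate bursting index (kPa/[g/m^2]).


Formula: Bursting Index = Bursting Strength / Fabric GSM
BI = 676 kPa / 210 g/m^2
BI = 3.219 kPa/(g/m^2)

3.219 kPa/(g/m^2)


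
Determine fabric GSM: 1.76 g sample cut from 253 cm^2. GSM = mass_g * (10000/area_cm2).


Formula: GSM = mass_g / area_m2
Step 1: Convert area: 253 cm^2 = 253 / 10000 = 0.0253 m^2
Step 2: GSM = 1.76 g / 0.0253 m^2 = 69.6 g/m^2

69.6 g/m^2


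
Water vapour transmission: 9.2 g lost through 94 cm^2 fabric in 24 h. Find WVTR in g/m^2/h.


Formula: WVTR = mass_loss / (area * time)
Step 1: Convert area: 94 cm^2 = 0.0094 m^2
Step 2: WVTR = 9.2 g / (0.0094 m^2 * 24 h)
Step 3: WVTR = 9.2 / 0.2256 = 40.8 g/m^2/h

40.8 g/m^2/h


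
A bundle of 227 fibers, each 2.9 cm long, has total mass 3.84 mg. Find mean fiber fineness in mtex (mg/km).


Formula: fineness (mtex) = mass (mg) / total length (km) = (mass_mg / total_length_m) * 1000
Step 1: Convert fiber length: 2.9 cm = 0.029 m
Step 2: Total fiber length = 227 * 0.029 = 6.583 m
Step 3: Linear density = 3.84 mg / 6.583 m = 0.5833 mg/m
Step 4: fineness = 0.5833 * 1000 = 583.3 mtex

583.3 mtex


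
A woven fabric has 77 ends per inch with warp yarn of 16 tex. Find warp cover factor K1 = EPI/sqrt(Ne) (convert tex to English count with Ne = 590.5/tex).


Formula: K1 = EPI / sqrt(Ne), with Ne = 590.5 / tex_warp
Step 1: Ne = 590.5 / 16 = 36.906
Step 2: sqrt(Ne) = sqrt(36.906) = 6.075
Step 3: K1 = 77 / 6.075 = 12.7

12.7


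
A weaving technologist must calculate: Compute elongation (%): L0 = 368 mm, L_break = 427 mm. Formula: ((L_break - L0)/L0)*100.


Formula: Elongation (%) = ((L_break - L0) / L0) * 100
Step 1: Extension = 427 - 368 = 59 mm
Step 2: Elongation = (59 / 368) * 100
Step 3: Elongation = 0.160326 * 100 = 16.0326% ≈ 16.0%

16.0%


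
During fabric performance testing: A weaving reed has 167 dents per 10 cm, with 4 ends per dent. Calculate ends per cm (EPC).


Formula: EPC = (dents per 10 cm * ends per dent) / 10
Step 1: Total ends per 10 cm = 167 * 4 = 668
Step 2: EPC = 668 / 10 = 66.8 ends/cm

66.8 ends/cm


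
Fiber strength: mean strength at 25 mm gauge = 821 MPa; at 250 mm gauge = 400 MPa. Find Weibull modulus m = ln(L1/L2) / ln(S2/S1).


Formula: m = ln(L1/L2) / ln(S2/S1)
Step 1: ln(L1/L2) = ln(25/250) = -2.30259
Step 2: S2/S1 = 400/821 = 0.48721
Step 3: ln(S2/S1) = ln(0.48721) = -0.71906
Step 4: m = -2.30259 / -0.71906 = 3.20

3.20 (Weibull m)


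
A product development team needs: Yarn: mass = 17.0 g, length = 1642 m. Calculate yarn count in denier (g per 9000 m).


Formula: den = (mass_g / length_m) * 9000
Substituting: den = (17.0 / 1642) * 9000
Intermediate: 17.0 / 1642 = 0.01035323 g/m
den = 0.01035323 * 9000 = 93.2 denier

93.2 denier


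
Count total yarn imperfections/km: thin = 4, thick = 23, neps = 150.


Formula: Total = thin places + thick places + neps
Total = 4 + 23 + 150
Total = 177 imperfections/km

177 imperfections/km


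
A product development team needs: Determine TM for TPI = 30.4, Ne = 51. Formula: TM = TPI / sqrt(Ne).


Formula: TM = TPI / sqrt(Ne)
Step 1: sqrt(Ne) = sqrt(51) = 7.1414
Step 2: TM = 30.4 / 7.1414 = 4.26

4.26 TM


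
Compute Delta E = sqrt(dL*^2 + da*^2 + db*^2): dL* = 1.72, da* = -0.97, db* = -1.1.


Formula: Delta E = sqrt(dL*^2 + da*^2 + db*^2)
Step 1: dL*^2 = 1.72^2 = 2.9584
Step 2: da*^2 = (-0.97)^2 = 0.9409
Step 3: db*^2 = (-1.1)^2 = 1.21
Step 4: Sum = 2.9584 + 0.9409 + 1.21 = 5.1093
Step 5: Delta E = sqrt(5.1093) = 2.26

2.26 Delta E


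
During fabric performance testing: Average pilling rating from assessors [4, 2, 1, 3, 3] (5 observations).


Formula: Mean = sum / count
Sum = 4 + 2 + 1 + 3 + 3 = 13
Mean = 13 / 5 = 2.6

2.6


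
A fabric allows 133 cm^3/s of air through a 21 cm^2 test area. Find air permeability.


Formula: Air Permeability = Airflow / Test Area
AP = 133 cm^3/s / 21 cm^2
AP = 6.3 cm^3/s/cm^2

6.3 cm^3/s/cm^2


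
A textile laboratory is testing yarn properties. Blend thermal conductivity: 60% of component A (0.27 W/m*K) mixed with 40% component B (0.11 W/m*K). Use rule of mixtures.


Formula: Blend property = (fraction_A * property_A) + (fraction_B * property_B)
Step 1: Contribution A = 60/100 * 0.27 W/m*K = 0.162 W/m*K
Step 2: Contribution B = 40/100 * 0.11 W/m*K = 0.044 W/m*K
Step 3: Blend thermal conductivity = 0.162 + 0.044 = 0.206 W/m*K

0.206 W/m*K


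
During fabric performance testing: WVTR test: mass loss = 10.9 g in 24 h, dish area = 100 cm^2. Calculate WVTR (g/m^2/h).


Formula: WVTR = mass_loss / (area * time)
Step 1: Convert area: 100 cm^2 = 0.01 m^2
Step 2: WVTR = 10.9 g / (0.01 m^2 * 24 h)
Step 3: WVTR = 10.9 / 0.24 = 45.4 g/m^2/h

45.4 g/m^2/h


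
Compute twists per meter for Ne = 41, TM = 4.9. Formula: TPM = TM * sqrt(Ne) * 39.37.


Formula: TPM = TM * sqrt(Ne) * 39.37
Step 1: sqrt(Ne) = sqrt(41) = 6.4031
Step 2: TM * sqrt(Ne) = 4.9 * 6.4031 = 31.3752
Step 3: TPM = 31.3752 * 39.37 = 1235 twists/m

1235 twists/m


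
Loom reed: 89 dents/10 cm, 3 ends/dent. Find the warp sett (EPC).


Formula: EPC = (dents per 10 cm * ends per dent) / 10
Step 1: Total ends per 10 cm = 89 * 3 = 267
Step 2: EPC = 267 / 10 = 26.7 ends/cm

26.7 ends/cm


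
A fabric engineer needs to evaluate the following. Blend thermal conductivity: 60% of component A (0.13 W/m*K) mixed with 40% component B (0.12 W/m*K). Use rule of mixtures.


Formula: Blend property = (fraction_A * property_A) + (fraction_B * property_B)
Step 1: Contribution A = 60/100 * 0.13 W/m*K = 0.078 W/m*K
Step 2: Contribution B = 40/100 * 0.12 W/m*K = 0.048 W/m*K
Step 3: Blend thermal conductivity = 0.078 + 0.048 = 0.126 W/m*K

0.126 W/m*K


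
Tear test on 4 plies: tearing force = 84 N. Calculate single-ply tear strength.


Formula: Per-ply strength = Total force / Number of plies
Per-ply = 84 N / 4
Per-ply = 21 N

21 N


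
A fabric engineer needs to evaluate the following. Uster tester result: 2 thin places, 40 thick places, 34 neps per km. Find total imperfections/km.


Formula: Total = thin places + thick places + neps
Total = 2 + 40 + 34
Total = 76 imperfections/km

76 imperfections/km


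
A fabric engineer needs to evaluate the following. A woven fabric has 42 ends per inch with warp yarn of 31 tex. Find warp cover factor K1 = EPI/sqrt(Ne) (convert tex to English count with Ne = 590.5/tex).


Formula: K1 = EPI / sqrt(Ne), with Ne = 590.5 / tex_warp
Step 1: Ne = 590.5 / 31 = 19.048
Step 2: sqrt(Ne) = sqrt(19.048) = 4.3644
Step 3: K1 = 42 / 4.3644 = 9.6

9.6


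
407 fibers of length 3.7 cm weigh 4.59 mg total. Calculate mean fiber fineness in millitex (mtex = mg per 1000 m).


Formula: fineness (mtex) = mass (mg) / total length (km) = (mass_mg / total_length_m) * 1000
Step 1: Convert fiber length: 3.7 cm = 0.037 m
Step 2: Total fiber length = 407 * 0.037 = 15.059 m
Step 3: Linear density = 4.59 mg / 15.059 m = 0.3048 mg/m
Step 4: fineness = 0.3048 * 1000 = 304.8 mtex

304.8 mtex


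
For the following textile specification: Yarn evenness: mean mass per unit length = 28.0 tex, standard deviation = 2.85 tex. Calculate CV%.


Formula: CV% = (standard deviation / mean) * 100
Step 1: Ratio = 2.85 / 28.0 = 0.101786
Step 2: CV% = 0.101786 * 100 = 10.1786% ≈ 10.2%

10.2%


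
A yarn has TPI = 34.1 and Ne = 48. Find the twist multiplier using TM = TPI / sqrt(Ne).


Formula: TM = TPI / sqrt(Ne)
Step 1: sqrt(Ne) = sqrt(48) = 6.9282
Step 2: TM = 34.1 / 6.9282 = 4.92

4.92 TM


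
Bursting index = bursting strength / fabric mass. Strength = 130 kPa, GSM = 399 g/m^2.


Formula: Bursting Index = Bursting Strength / Fabric GSM
BI = 130 kPa / 399 g/m^2
BI = 0.326 kPa/(g/m^2)

0.326 kPa/(g/m^2)


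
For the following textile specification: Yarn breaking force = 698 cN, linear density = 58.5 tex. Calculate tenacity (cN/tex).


Formula: Tenacity = Breaking force / Linear density
Tenacity = 698 cN / 58.5 tex
Tenacity = 11.93 cN/tex

11.93 cN/tex


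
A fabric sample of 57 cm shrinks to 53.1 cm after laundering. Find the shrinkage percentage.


Formula: Shrinkage% = ((L_before - L_after) / L_before) * 100
Step 1: Shrinkage = 57 - 53.1 = 3.9 cm
Step 2: Shrinkage% = (3.9 / 57) * 100
Step 3: Shrinkage% = 0.068421 * 100 = 6.8421% ≈ 6.8%

6.8%


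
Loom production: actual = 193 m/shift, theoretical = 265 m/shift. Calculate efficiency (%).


Formula: Efficiency% = (Actual output / Theoretical output) * 100
Efficiency% = (193 / 265) * 100
Efficiency% = 0.728302 * 100 = 72.8302% ≈ 72.8%

72.8%


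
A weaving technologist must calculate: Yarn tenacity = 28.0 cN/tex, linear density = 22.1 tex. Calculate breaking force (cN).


Formula: Breaking force = Tenacity * Linear density
F = 28.0 cN/tex * 22.1 tex
F = 618.80 cN

618.80 cN


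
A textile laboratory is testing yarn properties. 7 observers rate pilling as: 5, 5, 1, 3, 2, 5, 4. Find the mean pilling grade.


Formula: Mean = sum / count
Sum = 5 + 5 + 1 + 3 + 2 + 5 + 4 = 25
Mean = 25 / 7 = 3.6

3.6


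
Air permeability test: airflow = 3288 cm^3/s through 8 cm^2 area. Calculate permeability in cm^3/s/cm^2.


Formula: Air Permeability = Airflow / Test Area
AP = 3288 cm^3/s / 8 cm^2
AP = 411.0 cm^3/s/cm^2

411.0 cm^3/s/cm^2


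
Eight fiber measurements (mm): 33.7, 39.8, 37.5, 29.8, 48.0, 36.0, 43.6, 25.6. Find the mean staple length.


Formula: Mean = sum of lengths / count
Sum = 33.7 + 39.8 + 37.5 + 29.8 + 48.0 + 36.0 + 43.6 + 25.6
Sum = 294.0 mm
Mean = 294.0 / 8 = 36.75 mm

36.75 mm


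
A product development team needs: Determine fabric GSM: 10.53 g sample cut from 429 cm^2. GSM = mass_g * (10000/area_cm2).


Formula: GSM = mass_g / area_m2
Step 1: Convert area: 429 cm^2 = 429 / 10000 = 0.0429 m^2
Step 2: GSM = 10.53 g / 0.0429 m^2 = 245.5 g/m^2

245.5 g/m^2


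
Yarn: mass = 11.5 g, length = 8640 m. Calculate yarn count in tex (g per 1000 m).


Formula: Tex = (mass_g / length_m) * 1000
Substituting: Tex = (11.5 / 8640) * 1000
Intermediate: 11.5 / 8640 = 0.00133102 g/m
Tex = 0.00133102 * 1000 = 1.33 tex

1.33 tex


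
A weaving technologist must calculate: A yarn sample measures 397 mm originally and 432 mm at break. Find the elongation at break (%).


Formula: Elongation (%) = ((L_break - L0) / L0) * 100
Step 1: Extension = 432 - 397 = 35 mm
Step 2: Elongation = (35 / 397) * 100
Step 3: Elongation = 0.088161 * 100 = 8.8161% ≈ 8.8%

8.8%


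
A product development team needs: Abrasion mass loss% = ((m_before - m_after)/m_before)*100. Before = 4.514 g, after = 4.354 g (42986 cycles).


Formula: Mass loss% = ((m_before - m_after) / m_before) * 100
Step 1: Mass loss = 4.514 - 4.354 = 0.16 g
Step 2: Ratio = 0.16 / 4.514 = 0.0354453
Step 3: Mass loss% = 0.0354453 * 100 = 3.54453% ≈ 3.54%

3.54%


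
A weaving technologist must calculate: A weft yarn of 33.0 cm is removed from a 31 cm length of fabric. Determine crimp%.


Formula: Crimp% = ((L_yarn - L_fabric) / L_fabric) * 100
Step 1: Extension = 33.0 - 31 = 2.0 cm
Step 2: Crimp% = (2.0 / 31) * 100
Step 3: Crimp% = 0.064516 * 100 = 6.4516% ≈ 6.5%

6.5%


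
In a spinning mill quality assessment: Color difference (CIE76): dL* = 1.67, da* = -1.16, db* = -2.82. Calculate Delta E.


Formula: Delta E = sqrt(dL*^2 + da*^2 + db*^2)
Step 1: dL*^2 = 1.67^2 = 2.7889
Step 2: da*^2 = (-1.16)^2 = 1.3456
Step 3: db*^2 = (-2.82)^2 = 7.9524
Step 4: Sum = 2.7889 + 1.3456 + 7.9524 = 12.0869
Step 5: Delta E = sqrt(12.0869) = 3.48

3.48 Delta E


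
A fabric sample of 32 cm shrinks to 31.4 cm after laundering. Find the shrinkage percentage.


Formula: Shrinkage% = ((L_before - L_after) / L_before) * 100
Step 1: Shrinkage = 32 - 31.4 = 0.6 cm
Step 2: Shrinkage% = (0.6 / 32) * 100
Step 3: Shrinkage% = 0.01875 * 100 = 1.875% ≈ 1.9%

1.9%


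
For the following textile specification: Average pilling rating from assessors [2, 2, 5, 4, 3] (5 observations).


Formula: Mean = sum / count
Sum = 2 + 2 + 5 + 4 + 3 = 16
Mean = 16 / 5 = 3.2

3.2


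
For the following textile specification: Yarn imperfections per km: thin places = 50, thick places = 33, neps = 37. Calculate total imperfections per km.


Formula: Total = thin places + thick places + neps
Total = 50 + 33 + 37
Total = 120 imperfections/km

120 imperfections/km


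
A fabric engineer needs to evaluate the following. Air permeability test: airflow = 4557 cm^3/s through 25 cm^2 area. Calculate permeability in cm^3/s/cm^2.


Formula: Air Permeability = Airflow / Test Area
AP = 4557 cm^3/s / 25 cm^2
AP = 182.3 cm^3/s/cm^2

182.3 cm^3/s/cm^2


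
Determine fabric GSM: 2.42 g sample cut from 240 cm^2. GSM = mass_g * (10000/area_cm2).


Formula: GSM = mass_g / area_m2
Step 1: Convert area: 240 cm^2 = 240 / 10000 = 0.024 m^2
Step 2: GSM = 2.42 g / 0.024 m^2 = 100.8 g/m^2

100.8 g/m^2


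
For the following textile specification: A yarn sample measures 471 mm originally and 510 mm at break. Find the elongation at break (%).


Formula: Elongation (%) = ((L_break - L0) / L0) * 100
Step 1: Extension = 510 - 471 = 39 mm
Step 2: Elongation = (39 / 471) * 100
Step 3: Elongation = 0.082803 * 100 = 8.2803% ≈ 8.3%

8.3%


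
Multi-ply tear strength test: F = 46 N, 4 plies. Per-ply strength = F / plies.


Formula: Per-ply strength = Total force / Number of plies
Per-ply = 46 N / 4
Per-ply = 11.5 N

11.5 N


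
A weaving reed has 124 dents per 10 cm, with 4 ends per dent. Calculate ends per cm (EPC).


Formula: EPC = (dents per 10 cm * ends per dent) / 10
Step 1: Total ends per 10 cm = 124 * 4 = 496
Step 2: EPC = 496 / 10 = 49.6 ends/cm

49.6 ends/cm


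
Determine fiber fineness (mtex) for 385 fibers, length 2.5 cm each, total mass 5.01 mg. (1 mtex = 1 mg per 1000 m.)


Formula: fineness (mtex) = mass (mg) / total length (km) = (mass_mg / total_length_m) * 1000
Step 1: Convert fiber length: 2.5 cm = 0.025 m
Step 2: Total fiber length = 385 * 0.025 = 9.625 m
Step 3: Linear density = 5.01 mg / 9.625 m = 0.5205 mg/m
Step 4: fineness = 0.5205 * 1000 = 520.5 mtex

520.5 mtex


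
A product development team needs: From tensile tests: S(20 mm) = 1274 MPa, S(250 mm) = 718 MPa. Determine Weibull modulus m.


Formula: m = ln(L1/L2) / ln(S2/S1)
Step 1: ln(L1/L2) = ln(20/250) = -2.52573
Step 2: S2/S1 = 718/1274 = 0.56358
Step 3: ln(S2/S1) = ln(0.56358) = -0.57345
Step 4: m = -2.52573 / -0.57345 = 4.40

4.40 (Weibull m)


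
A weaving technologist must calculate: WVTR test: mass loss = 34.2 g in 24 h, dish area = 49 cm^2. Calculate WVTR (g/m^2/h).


Formula: WVTR = mass_loss / (area * time)
Step 1: Convert area: 49 cm^2 = 0.0049 m^2
Step 2: WVTR = 34.2 g / (0.0049 m^2 * 24 h)
Step 3: WVTR = 34.2 / 0.1176 = 290.8 g/m^2/h

290.8 g/m^2/h


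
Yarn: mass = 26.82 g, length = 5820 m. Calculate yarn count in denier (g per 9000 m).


Formula: den = (mass_g / length_m) * 9000
Substituting: den = (26.82 / 5820) * 9000
Intermediate: 26.82 / 5820 = 0.00460825 g/m
den = 0.00460825 * 9000 = 41.5 denier

41.5 denier


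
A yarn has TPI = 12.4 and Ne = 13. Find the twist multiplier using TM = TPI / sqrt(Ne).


Formula: TM = TPI / sqrt(Ne)
Step 1: sqrt(Ne) = sqrt(13) = 3.6056
Step 2: TM = 12.4 / 3.6056 = 3.44

3.44 TM


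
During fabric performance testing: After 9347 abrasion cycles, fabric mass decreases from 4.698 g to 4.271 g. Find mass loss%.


Formula: Mass loss% = ((m_before - m_after) / m_before) * 100
Step 1: Mass loss = 4.698 - 4.271 = 0.427 g
Step 2: Ratio = 0.427 / 4.698 = 0.0908897
Step 3: Mass loss% = 0.0908897 * 100 = 9.08897% ≈ 9.09%

9.09%


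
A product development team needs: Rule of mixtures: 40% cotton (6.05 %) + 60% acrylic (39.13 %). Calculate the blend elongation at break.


Formula: Blend property = (fraction_A * property_A) + (fraction_B * property_B)
Step 1: Contribution A = 40/100 * 6.05 % = 2.42 %
Step 2: Contribution B = 60/100 * 39.13 % = 23.478 %
Step 3: Blend elongation at break = 2.42 + 23.478 = 25.898 %

25.898 %


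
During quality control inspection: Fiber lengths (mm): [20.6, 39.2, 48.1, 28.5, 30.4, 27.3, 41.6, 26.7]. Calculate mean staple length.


Formula: Mean = sum of lengths / count
Sum = 20.6 + 39.2 + 48.1 + 28.5 + 30.4 + 27.3 + 41.6 + 26.7
Sum = 262.4 mm
Mean = 262.4 / 8 = 32.80 mm

32.80 mm


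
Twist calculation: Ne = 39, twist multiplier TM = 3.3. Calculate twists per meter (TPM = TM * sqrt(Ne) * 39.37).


Formula: TPM = TM * sqrt(Ne) * 39.37
Step 1: sqrt(Ne) = sqrt(39) = 6.245
Step 2: TM * sqrt(Ne) = 3.3 * 6.245 = 20.6085
Step 3: TPM = 20.6085 * 39.37 = 811 twists/m

811 twists/m


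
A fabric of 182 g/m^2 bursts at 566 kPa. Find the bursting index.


Formula: Bursting Index = Bursting Strength / Fabric GSM
BI = 566 kPa / 182 g/m^2
BI = 3.110 kPa/(g/m^2)

3.110 kPa/(g/m^2)


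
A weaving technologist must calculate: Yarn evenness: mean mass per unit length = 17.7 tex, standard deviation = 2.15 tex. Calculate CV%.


Formula: CV% = (standard deviation / mean) * 100
Step 1: Ratio = 2.15 / 17.7 = 0.121469
Step 2: CV% = 0.121469 * 100 = 12.1469% ≈ 12.1%

12.1%


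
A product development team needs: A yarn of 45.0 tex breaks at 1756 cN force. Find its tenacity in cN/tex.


Formula: Tenacity = Breaking force / Linear density
Tenacity = 1756 cN / 45.0 tex
Tenacity = 39.02 cN/tex

39.02 cN/tex


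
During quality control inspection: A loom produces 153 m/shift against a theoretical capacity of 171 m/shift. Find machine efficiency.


Formula: Efficiency% = (Actual output / Theoretical output) * 100
Efficiency% = (153 / 171) * 100
Efficiency% = 0.894737 * 100 = 89.4737% ≈ 89.5%

89.5%


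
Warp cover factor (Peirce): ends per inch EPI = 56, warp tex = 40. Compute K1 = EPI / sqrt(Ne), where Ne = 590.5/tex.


Formula: K1 = EPI / sqrt(Ne), with Ne = 590.5 / tex_warp
Step 1: Ne = 590.5 / 40 = 14.763
Step 2: sqrt(Ne) = sqrt(14.763) = 3.8423
Step 3: K1 = 56 / 3.8423 = 14.6

14.6


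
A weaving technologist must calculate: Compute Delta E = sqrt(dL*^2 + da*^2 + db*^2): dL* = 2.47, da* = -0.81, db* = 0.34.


Formula: Delta E = sqrt(dL*^2 + da*^2 + db*^2)
Step 1: dL*^2 = 2.47^2 = 6.1009
Step 2: da*^2 = (-0.81)^2 = 0.6561
Step 3: db*^2 = 0.34^2 = 0.1156
Step 4: Sum = 6.1009 + 0.6561 + 0.1156 = 6.8726
Step 5: Delta E = sqrt(6.8726) = 2.62

2.62 Delta E


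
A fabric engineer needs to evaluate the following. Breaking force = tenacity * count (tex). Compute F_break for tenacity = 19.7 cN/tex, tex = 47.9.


Formula: Breaking force = Tenacity * Linear density
F = 19.7 cN/tex * 47.9 tex
F = 943.63 cN

943.63 cN


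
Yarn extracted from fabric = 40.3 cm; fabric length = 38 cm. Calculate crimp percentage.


Formula: Crimp% = ((L_yarn - L_fabric) / L_fabric) * 100
Step 1: Extension = 40.3 - 38 = 2.3 cm
Step 2: Crimp% = (2.3 / 38) * 100
Step 3: Crimp% = 0.060526 * 100 = 6.0526% ≈ 6.1%

6.1%


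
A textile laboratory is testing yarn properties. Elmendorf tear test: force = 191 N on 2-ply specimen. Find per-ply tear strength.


Formula: Per-ply strength = Total force / Number of plies
Per-ply = 191 N / 2
Per-ply = 95.5 N

95.5 N


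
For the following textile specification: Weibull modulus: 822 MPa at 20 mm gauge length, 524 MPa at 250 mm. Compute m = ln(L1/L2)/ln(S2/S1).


Formula: m = ln(L1/L2) / ln(S2/S1)
Step 1: ln(L1/L2) = ln(20/250) = -2.52573
Step 2: S2/S1 = 524/822 = 0.63747
Step 3: ln(S2/S1) = ln(0.63747) = -0.45025
Step 4: m = -2.52573 / -0.45025 = 5.61

5.61 (Weibull m)


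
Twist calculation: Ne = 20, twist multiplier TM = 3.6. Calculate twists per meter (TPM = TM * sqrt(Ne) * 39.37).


Formula: TPM = TM * sqrt(Ne) * 39.37
Step 1: sqrt(Ne) = sqrt(20) = 4.4721
Step 2: TM * sqrt(Ne) = 3.6 * 4.4721 = 16.0996
Step 3: TPM = 16.0996 * 39.37 = 634 twists/m

634 twists/m


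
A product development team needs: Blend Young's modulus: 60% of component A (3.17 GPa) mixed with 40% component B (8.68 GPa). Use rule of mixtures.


Formula: Blend property = (fraction_A * property_A) + (fraction_B * property_B)
Step 1: Contribution A = 60/100 * 3.17 GPa = 1.902 GPa
Step 2: Contribution B = 40/100 * 8.68 GPa = 3.472 GPa
Step 3: Blend Young's modulus = 1.902 + 3.472 = 5.374 GPa

5.374 GPa


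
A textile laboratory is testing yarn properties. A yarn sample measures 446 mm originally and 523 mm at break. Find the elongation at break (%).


Formula: Elongation (%) = ((L_break - L0) / L0) * 100
Step 1: Extension = 523 - 446 = 77 mm
Step 2: Elongation = (77 / 446) * 100
Step 3: Elongation = 0.172646 * 100 = 17.2646% ≈ 17.3%

17.3%


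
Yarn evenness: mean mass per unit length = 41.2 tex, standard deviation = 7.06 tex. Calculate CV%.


Formula: CV% = (standard deviation / mean) * 100
Step 1: Ratio = 7.06 / 41.2 = 0.171359
Step 2: CV% = 0.171359 * 100 = 17.1359% ≈ 17.1%

17.1%


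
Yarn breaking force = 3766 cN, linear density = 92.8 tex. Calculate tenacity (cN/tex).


Formula: Tenacity = Breaking force / Linear density
Tenacity = 3766 cN / 92.8 tex
Tenacity = 40.58 cN/tex

40.58 cN/tex


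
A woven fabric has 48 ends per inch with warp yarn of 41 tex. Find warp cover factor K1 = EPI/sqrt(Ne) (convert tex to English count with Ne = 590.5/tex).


Formula: K1 = EPI / sqrt(Ne), with Ne = 590.5 / tex_warp
Step 1: Ne = 590.5 / 41 = 14.402
Step 2: sqrt(Ne) = sqrt(14.402) = 3.795
Step 3: K1 = 48 / 3.795 = 12.6

12.6


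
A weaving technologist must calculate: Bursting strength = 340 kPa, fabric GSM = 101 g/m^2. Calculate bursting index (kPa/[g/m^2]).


Formula: Bursting Index = Bursting Strength / Fabric GSM
BI = 340 kPa / 101 g/m^2
BI = 3.366 kPa/(g/m^2)

3.366 kPa/(g/m^2)


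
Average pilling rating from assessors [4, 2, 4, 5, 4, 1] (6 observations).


Formula: Mean = sum / count
Sum = 4 + 2 + 4 + 5 + 4 + 1 = 20
Mean = 20 / 6 = 3.3

3.3


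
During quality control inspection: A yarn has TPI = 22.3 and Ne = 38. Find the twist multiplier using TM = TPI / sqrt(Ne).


Formula: TM = TPI / sqrt(Ne)
Step 1: sqrt(Ne) = sqrt(38) = 6.1644
Step 2: TM = 22.3 / 6.1644 = 3.62

3.62 TM


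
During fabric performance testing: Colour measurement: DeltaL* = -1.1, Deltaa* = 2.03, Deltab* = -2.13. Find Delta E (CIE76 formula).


Formula: Delta E = sqrt(dL*^2 + da*^2 + db*^2)
Step 1: dL*^2 = (-1.1)^2 = 1.21
Step 2: da*^2 = 2.03^2 = 4.1209
Step 3: db*^2 = (-2.13)^2 = 4.5369
Step 4: Sum = 1.21 + 4.1209 + 4.5369 = 9.8678
Step 5: Delta E = sqrt(9.8678) = 3.14

3.14 Delta E


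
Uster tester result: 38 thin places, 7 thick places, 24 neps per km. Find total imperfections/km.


Formula: Total = thin places + thick places + neps
Total = 38 + 7 + 24
Total = 69 imperfections/km

69 imperfections/km


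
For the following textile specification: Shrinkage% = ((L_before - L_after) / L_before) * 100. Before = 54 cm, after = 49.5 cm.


Formula: Shrinkage% = ((L_before - L_after) / L_before) * 100
Step 1: Shrinkage = 54 - 49.5 = 4.5 cm
Step 2: Shrinkage% = (4.5 / 54) * 100
Step 3: Shrinkage% = 0.083333 * 100 = 8.3333% ≈ 8.3%

8.3%


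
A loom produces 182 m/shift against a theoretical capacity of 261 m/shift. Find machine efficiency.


Formula: Efficiency% = (Actual output / Theoretical output) * 100
Efficiency% = (182 / 261) * 100
Efficiency% = 0.697318 * 100 = 69.7318% ≈ 69.7%

69.7%


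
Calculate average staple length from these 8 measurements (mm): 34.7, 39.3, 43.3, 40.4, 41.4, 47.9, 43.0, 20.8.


Formula: Mean = sum of lengths / count
Sum = 34.7 + 39.3 + 43.3 + 40.4 + 41.4 + 47.9 + 43.0 + 20.8
Sum = 310.8 mm
Mean = 310.8 / 8 = 38.85 mm

38.85 mm


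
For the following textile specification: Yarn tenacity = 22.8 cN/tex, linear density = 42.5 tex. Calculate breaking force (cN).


Formula: Breaking force = Tenacity * Linear density
F = 22.8 cN/tex * 42.5 tex
F = 969.00 cN

969.00 cN


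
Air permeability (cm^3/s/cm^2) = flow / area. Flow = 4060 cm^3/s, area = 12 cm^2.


Formula: Air Permeability = Airflow / Test Area
AP = 4060 cm^3/s / 12 cm^2
AP = 338.3 cm^3/s/cm^2

338.3 cm^3/s/cm^2


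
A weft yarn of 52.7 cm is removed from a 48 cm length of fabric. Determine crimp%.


Formula: Crimp% = ((L_yarn - L_fabric) / L_fabric) * 100
Step 1: Extension = 52.7 - 48 = 4.7 cm
Step 2: Crimp% = (4.7 / 48) * 100
Step 3: Crimp% = 0.097917 * 100 = 9.7917% ≈ 9.8%

9.8%


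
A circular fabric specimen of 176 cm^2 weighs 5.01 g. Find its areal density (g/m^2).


Formula: GSM = mass_g / area_m2
Step 1: Convert area: 176 cm^2 = 176 / 10000 = 0.0176 m^2
Step 2: GSM = 5.01 g / 0.0176 m^2 = 284.7 g/m^2

284.7 g/m^2


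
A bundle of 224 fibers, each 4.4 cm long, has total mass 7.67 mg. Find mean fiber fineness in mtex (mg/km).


Formula: fineness (mtex) = mass (mg) / total length (km) = (mass_mg / total_length_m) * 1000
Step 1: Convert fiber length: 4.4 cm = 0.044 m
Step 2: Total fiber length = 224 * 0.044 = 9.856 m
Step 3: Linear density = 7.67 mg / 9.856 m = 0.7782 mg/m
Step 4: fineness = 0.7782 * 1000 = 778.2 mtex

778.2 mtex


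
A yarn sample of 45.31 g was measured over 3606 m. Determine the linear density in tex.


Formula: Tex = (mass_g / length_m) * 1000
Substituting: Tex = (45.31 / 3606) * 1000
Intermediate: 45.31 / 3606 = 0.01256517 g/m
Tex = 0.01256517 * 1000 = 12.57 tex

12.57 tex


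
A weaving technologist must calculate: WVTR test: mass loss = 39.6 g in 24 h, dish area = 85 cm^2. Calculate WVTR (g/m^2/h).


Formula: WVTR = mass_loss / (area * time)
Step 1: Convert area: 85 cm^2 = 0.0085 m^2
Step 2: WVTR = 39.6 g / (0.0085 m^2 * 24 h)
Step 3: WVTR = 39.6 / 0.204 = 194.1 g/m^2/h

194.1 g/m^2/h


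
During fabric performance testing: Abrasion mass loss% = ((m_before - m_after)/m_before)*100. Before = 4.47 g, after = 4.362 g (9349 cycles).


Formula: Mass loss% = ((m_before - m_after) / m_before) * 100
Step 1: Mass loss = 4.47 - 4.362 = 0.108 g
Step 2: Ratio = 0.108 / 4.47 = 0.0241611
Step 3: Mass loss% = 0.0241611 * 100 = 2.41611% ≈ 2.42%

2.42%


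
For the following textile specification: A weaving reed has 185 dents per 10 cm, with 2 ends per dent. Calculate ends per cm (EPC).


Formula: EPC = (dents per 10 cm * ends per dent) / 10
Step 1: Total ends per 10 cm = 185 * 2 = 370
Step 2: EPC = 370 / 10 = 37.0 ends/cm

37.0 ends/cm
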